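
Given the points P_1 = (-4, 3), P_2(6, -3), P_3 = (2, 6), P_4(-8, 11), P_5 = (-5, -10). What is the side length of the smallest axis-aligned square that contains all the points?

21

The bounding box has width 14 and height 21.
An axis-aligned square enclosing the set must have side ≥ max(width, height).
So the minimum side is max(14, 21) = 21.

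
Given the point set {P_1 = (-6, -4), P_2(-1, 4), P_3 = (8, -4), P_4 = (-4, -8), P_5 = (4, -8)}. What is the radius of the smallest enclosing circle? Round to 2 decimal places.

A smallest enclosing disk is always determined by at most three of the input points on its boundary.
The minimum enclosing circle is determined by three boundary points: P_2, P_3, P_4.
Their circumcentre is (21/22, -63/22) with r² = 12325/242.
The farthest remaining point P_1 is at distance² 12017/242 ≤ 12325/242.
r = √(12325/242) ≈ 7.14.

7.14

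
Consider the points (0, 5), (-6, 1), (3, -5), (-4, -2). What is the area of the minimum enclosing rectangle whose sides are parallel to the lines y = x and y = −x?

82.5

In coordinates u = x + y, v = x − y the rectangle is axis-aligned; the map (x,y)→(u,v) scales areas by 2.
u-values: 5, -5, -2, -6; range = 5 − (-6) = 11.
v-values: -5, -7, 8, -2; range = 8 − (-7) = 15.
Area = (11 × 15) / 2 = 82.5.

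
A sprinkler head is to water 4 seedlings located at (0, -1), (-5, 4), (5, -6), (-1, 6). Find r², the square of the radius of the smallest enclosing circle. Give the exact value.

By Welzl's lemma the MEC is supported by two points (diametrically opposite) or three points (on a circumcircle).
The farthest pair is (-5, 4)–(5, -6) with squared distance 200. The circle on this segment as diameter has centre (0, -1) and r² = 200/4 = 50.
Check (0, -1): distance² to centre = 0 ≤ 50, so it lies inside.
All remaining points lie in this disk, and no smaller disk contains both endpoints, so this is the minimum enclosing circle.

50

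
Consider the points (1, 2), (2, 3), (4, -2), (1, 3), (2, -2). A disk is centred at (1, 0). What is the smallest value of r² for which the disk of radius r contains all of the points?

The required radius is the distance from (1, 0) to the farthest point.
Squared distances: 4, 10, 13, 9, 5.
Maximum is 13, attained at (4, -2).

13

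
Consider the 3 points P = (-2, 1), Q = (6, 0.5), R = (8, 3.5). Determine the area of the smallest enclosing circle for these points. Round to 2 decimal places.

83.45

Side lengths²: PQ² = 64.25, PR² = 106.25, QR² = 13.
Since PR² = 106.25 ≥ 64.25 + 13 = 77.25, the angle opposite PR is not acute, so the smallest enclosing circle has PR as diameter.
Centre = midpoint of PR = (3, 2.25), r² = 106.25/4 = 26.5625.
Area = π·r² = π·26.5625 ≈ 83.45.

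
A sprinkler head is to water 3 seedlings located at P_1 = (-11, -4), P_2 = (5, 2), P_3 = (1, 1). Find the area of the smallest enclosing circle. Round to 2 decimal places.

229.34

Side lengths²: P_1P_2² = 292, P_1P_3² = 169, P_2P_3² = 17.
Since P_1P_2² = 292 ≥ 169 + 17 = 186, the angle opposite P_1P_2 is not acute, so the smallest enclosing circle has P_1P_2 as diameter.
Centre = midpoint of P_1P_2 = (-3, -1), r² = 292/4 = 73.
Area = π·r² = π·73 ≈ 229.34.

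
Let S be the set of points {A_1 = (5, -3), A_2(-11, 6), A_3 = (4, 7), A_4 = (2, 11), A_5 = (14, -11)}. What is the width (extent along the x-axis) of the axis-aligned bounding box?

max x = 14, min x = -11, so width = 25.

25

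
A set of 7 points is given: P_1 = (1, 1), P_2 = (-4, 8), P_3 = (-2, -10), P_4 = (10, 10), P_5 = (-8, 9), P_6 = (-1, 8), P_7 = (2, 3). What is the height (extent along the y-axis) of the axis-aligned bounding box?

max y = 10, min y = -10, so height = 20.

20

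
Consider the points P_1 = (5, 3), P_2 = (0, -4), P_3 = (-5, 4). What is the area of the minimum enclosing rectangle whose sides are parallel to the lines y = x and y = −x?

In coordinates u = x + y, v = x − y the rectangle is axis-aligned; the map (x,y)→(u,v) scales areas by 2.
u-values: 8, -4, -1; range = 8 − (-4) = 12.
v-values: 2, 4, -9; range = 4 − (-9) = 13.
Area = (12 × 13) / 2 = 78.

78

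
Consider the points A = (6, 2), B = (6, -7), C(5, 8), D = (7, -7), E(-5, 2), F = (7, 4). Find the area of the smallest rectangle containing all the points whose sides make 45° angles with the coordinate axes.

168

In coordinates u = x + y, v = x − y the rectangle is axis-aligned; the map (x,y)→(u,v) scales areas by 2.
u-values: 8, -1, 13, 0, -3, 11; range = 13 − (-3) = 16.
v-values: 4, 13, -3, 14, -7, 3; range = 14 − (-7) = 21.
Area = (16 × 21) / 2 = 168.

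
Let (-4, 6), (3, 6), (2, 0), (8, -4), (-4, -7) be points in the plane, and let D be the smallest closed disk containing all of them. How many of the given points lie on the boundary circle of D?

A smallest enclosing disk is always determined by at most three of the input points on its boundary.
The minimum enclosing circle is determined by three boundary points: (-4, 6), (8, -4), (-4, -7).
Their circumcentre is (0.75, -0.5) with r² = 64.8125.
The farthest remaining point (3, 6) is at distance² 47.3125 ≤ 64.8125.
The points at distance exactly r from the centre are (-4, 6), (8, -4), (-4, -7) — 3 points.

3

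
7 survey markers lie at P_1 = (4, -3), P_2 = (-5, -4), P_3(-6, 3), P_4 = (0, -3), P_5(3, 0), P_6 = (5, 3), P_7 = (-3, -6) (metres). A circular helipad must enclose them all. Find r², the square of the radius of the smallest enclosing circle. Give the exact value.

The minimum enclosing circle is determined by three boundary points: P_3, P_6, P_7.
Their circumcentre is (-0.5, -1/6) with r² = 725/18.
The farthest remaining point P_2 is at distance² 629/18 ≤ 725/18.

725/18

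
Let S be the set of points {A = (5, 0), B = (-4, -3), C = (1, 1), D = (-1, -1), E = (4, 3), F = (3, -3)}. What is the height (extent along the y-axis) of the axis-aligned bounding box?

6

max y = 3, min y = -3, so height = 6.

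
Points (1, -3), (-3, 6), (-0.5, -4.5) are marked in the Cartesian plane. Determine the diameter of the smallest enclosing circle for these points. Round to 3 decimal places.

Call the three points A, B, C in the order given.
Side lengths²: AB² = 97, AC² = 4.5, BC² = 116.5.
Since BC² = 116.5 ≥ 97 + 4.5 = 101.5, the angle opposite BC is not acute, so the smallest enclosing circle has BC as diameter.
Centre = midpoint of BC = (-1.75, 0.75), r² = 116.5/4 = 29.125.
Diameter = 2r = 2√(29.125) ≈ 10.794.

10.794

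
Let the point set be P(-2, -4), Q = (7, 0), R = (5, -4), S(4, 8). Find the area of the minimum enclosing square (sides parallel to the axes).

144

The bounding box has width 9 and height 12.
An axis-aligned square enclosing the set must have side ≥ max(width, height).
So the minimum side is max(9, 12) = 12.
Area = 12² = 144.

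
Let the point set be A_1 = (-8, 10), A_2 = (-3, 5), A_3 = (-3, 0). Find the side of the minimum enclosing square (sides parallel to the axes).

10

The bounding box has width 5 and height 10.
An axis-aligned square enclosing the set must have side ≥ max(width, height).
So the minimum side is max(5, 10) = 10.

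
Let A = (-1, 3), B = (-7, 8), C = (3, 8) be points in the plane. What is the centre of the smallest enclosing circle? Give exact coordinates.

(-2, 7.9)

Side lengths²: AB² = 61, AC² = 41, BC² = 100.
Since BC² = 100 < 61 + 41 = 102, the triangle is acute, so the smallest enclosing circle is the circumcircle.
Circumcentre = (-2, 7.9), r² = 25.01.
Centre = (-2, 7.9).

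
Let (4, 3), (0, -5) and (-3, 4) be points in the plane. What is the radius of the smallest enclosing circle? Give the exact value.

5

Call the three points A, B, C in the order given.
Side lengths²: AB² = 80, AC² = 50, BC² = 90.
Since BC² = 90 < 80 + 50 = 130, the triangle is acute, so the smallest enclosing circle is the circumcircle.
Circumcentre = (0, 0), r² = 25.
r = √25 = 5.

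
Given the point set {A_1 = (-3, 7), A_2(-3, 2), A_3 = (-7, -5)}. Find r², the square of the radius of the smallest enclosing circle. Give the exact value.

40

Side lengths²: A_1A_2² = 25, A_1A_3² = 160, A_2A_3² = 65.
Since A_1A_3² = 160 ≥ 65 + 25 = 90, the angle opposite A_1A_3 is not acute, so the smallest enclosing circle has A_1A_3 as diameter.
Centre = midpoint of A_1A_3 = (-5, 1), r² = 160/4 = 40.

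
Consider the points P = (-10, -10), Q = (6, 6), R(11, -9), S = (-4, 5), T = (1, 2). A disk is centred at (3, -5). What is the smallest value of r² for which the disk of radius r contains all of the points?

The required radius is the distance from (3, -5) to the farthest point.
Squared distances: 194, 130, 80, 149, 53.
Maximum is 194, attained at P.

194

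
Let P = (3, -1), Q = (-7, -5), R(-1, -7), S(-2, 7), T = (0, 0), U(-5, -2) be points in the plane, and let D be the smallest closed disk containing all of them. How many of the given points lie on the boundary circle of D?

3

By Welzl's lemma the MEC is supported by two points (diametrically opposite) or three points (on a circumcircle).
The minimum enclosing circle is determined by three boundary points: Q, R, S.
Their circumcentre is (-165/82, -3/82) with r² = 166465/3362.
The farthest remaining point P is at distance² 87581/3362 ≤ 166465/3362.
The points at distance exactly r from the centre are Q, R, S — 3 points.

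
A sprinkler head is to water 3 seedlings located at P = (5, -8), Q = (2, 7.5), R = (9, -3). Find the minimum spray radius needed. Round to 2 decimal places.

7.89

Side lengths²: PQ² = 249.25, PR² = 41, QR² = 159.25.
Since PQ² = 249.25 ≥ 159.25 + 41 = 200.25, the angle opposite PQ is not acute, so the smallest enclosing circle has PQ as diameter.
Centre = midpoint of PQ = (3.5, -0.25), r² = 249.25/4 = 62.3125.
r = √(62.3125) ≈ 7.89.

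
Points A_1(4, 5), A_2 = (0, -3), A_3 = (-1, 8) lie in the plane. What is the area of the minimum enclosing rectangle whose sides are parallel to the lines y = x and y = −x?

In coordinates u = x + y, v = x − y the rectangle is axis-aligned; the map (x,y)→(u,v) scales areas by 2.
u-values: 9, -3, 7; range = 9 − (-3) = 12.
v-values: -1, 3, -9; range = 3 − (-9) = 12.
Area = (12 × 12) / 2 = 72.

72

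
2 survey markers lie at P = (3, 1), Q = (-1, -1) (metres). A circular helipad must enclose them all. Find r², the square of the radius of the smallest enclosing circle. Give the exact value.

The smallest circle enclosing two points has them as diameter endpoints.
Centre = midpoint = (1, 0); r² = |PQ|²/4 = 20/4 = 5.

5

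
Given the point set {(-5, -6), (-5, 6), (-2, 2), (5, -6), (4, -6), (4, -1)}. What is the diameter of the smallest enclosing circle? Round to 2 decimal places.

15.62

By Welzl's lemma the MEC is supported by two points (diametrically opposite) or three points (on a circumcircle).
The farthest pair is (-5, 6)–(5, -6) with squared distance 244. The circle on this segment as diameter has centre (0, 0) and r² = 244/4 = 61.
Check (-5, -6): distance² to centre = 61 ≤ 61, so it lies inside.
All remaining points lie in this disk, and no smaller disk contains both endpoints, so this is the minimum enclosing circle.
Diameter = 2r = 2√61 ≈ 15.62.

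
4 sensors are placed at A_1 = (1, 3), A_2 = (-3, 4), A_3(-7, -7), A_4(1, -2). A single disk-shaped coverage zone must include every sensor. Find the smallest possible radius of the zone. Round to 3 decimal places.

A smallest enclosing disk is always determined by at most three of the input points on its boundary.
The farthest pair is A_1–A_3 with squared distance 164. The circle on this segment as diameter has centre (-3, -2) and r² = 164/4 = 41.
Check A_2: distance² to centre = 36 ≤ 41, so it lies inside.
All remaining points lie in this disk, and no smaller disk contains both endpoints, so this is the minimum enclosing circle.
r = √41 ≈ 6.403.

6.403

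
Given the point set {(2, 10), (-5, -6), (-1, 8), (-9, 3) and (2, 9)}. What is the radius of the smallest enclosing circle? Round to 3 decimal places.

The farthest pair is (2, 10)–(-5, -6) with squared distance 305. The circle on this segment as diameter has centre (-1.5, 2) and r² = 305/4 = 76.25.
Check (-1, 8): distance² to centre = 36.25 ≤ 76.25, so it lies inside.
All remaining points lie in this disk, and no smaller disk contains both endpoints, so this is the minimum enclosing circle.
r = √(76.25) ≈ 8.732.

8.732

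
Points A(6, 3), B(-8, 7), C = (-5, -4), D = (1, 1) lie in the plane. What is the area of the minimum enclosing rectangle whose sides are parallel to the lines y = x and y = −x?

In coordinates u = x + y, v = x − y the rectangle is axis-aligned; the map (x,y)→(u,v) scales areas by 2.
u-values: 9, -1, -9, 2; range = 9 − (-9) = 18.
v-values: 3, -15, -1, 0; range = 3 − (-15) = 18.
Area = (18 × 18) / 2 = 162.

162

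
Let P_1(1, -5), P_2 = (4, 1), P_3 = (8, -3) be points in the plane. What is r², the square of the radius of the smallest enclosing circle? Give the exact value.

Side lengths²: P_1P_2² = 45, P_1P_3² = 53, P_2P_3² = 32.
Since P_1P_3² = 53 < 45 + 32 = 77, the triangle is acute, so the smallest enclosing circle is the circumcircle.
Circumcentre = (25/6, -17/6), r² = 265/18.

265/18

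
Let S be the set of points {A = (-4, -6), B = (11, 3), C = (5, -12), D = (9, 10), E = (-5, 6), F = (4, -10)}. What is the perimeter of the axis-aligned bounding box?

Width = max x − min x = 11 − (-5) = 16.
Height = max y − min y = 10 − (-12) = 22.
Perimeter = 2(16 + 22) = 76.

76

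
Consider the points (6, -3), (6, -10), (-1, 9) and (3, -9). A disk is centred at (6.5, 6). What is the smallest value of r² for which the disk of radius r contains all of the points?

256.25

The required radius is the distance from (6.5, 6) to the farthest point.
Squared distances: 81.25, 256.25, 65.25, 237.25.
Maximum is 256.25, attained at (6, -10).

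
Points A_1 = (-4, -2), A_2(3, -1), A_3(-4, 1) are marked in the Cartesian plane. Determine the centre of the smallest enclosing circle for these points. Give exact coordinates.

Side lengths²: A_1A_2² = 50, A_1A_3² = 9, A_2A_3² = 53.
Since A_2A_3² = 53 < 50 + 9 = 59, the triangle is acute, so the smallest enclosing circle is the circumcircle.
Circumcentre = (-9/14, -0.5), r² = 1325/98.
Centre = (-9/14, -0.5).

(-9/14, -0.5)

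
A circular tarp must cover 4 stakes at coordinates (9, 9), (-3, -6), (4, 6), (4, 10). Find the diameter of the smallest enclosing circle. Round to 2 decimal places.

19.21

The farthest pair is (9, 9)–(-3, -6) with squared distance 369. The circle on this segment as diameter has centre (3, 1.5) and r² = 369/4 = 92.25.
Check (4, 6): distance² to centre = 21.25 ≤ 92.25, so it lies inside.
All remaining points lie in this disk, and no smaller disk contains both endpoints, so this is the minimum enclosing circle.
Diameter = 2r = 2√(92.25) ≈ 19.21.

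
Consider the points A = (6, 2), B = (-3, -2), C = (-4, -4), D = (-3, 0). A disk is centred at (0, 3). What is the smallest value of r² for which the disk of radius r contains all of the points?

The required radius is the distance from (0, 3) to the farthest point.
Squared distances: 37, 34, 65, 18.
Maximum is 65, attained at C.

65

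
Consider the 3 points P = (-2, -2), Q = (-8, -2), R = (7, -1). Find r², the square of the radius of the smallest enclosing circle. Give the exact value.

56.5

Side lengths²: PQ² = 36, PR² = 82, QR² = 226.
Since QR² = 226 ≥ 82 + 36 = 118, the angle opposite QR is not acute, so the smallest enclosing circle has QR as diameter.
Centre = midpoint of QR = (-0.5, -1.5), r² = 226/4 = 56.5.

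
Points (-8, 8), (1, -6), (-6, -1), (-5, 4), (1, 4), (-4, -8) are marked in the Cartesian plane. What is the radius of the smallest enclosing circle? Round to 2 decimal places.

A smallest enclosing disk is always determined by at most three of the input points on its boundary.
The minimum enclosing circle is determined by three boundary points: (-8, 8), (1, -6), (-4, -8).
Their circumcentre is (-49/11, 17/44) with r² = 136561/1936.
The farthest remaining point (1, 4) is at distance² 82881/1936 ≤ 136561/1936.
r = √(136561/1936) ≈ 8.40.

8.40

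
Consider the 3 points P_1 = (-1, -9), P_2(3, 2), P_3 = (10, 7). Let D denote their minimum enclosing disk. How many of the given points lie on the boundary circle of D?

Side lengths²: P_1P_2² = 137, P_1P_3² = 377, P_2P_3² = 74.
Since P_1P_3² = 377 ≥ 137 + 74 = 211, the angle opposite P_1P_3 is not acute, so the smallest enclosing circle has P_1P_3 as diameter.
Centre = midpoint of P_1P_3 = (4.5, -1), r² = 377/4 = 94.25.
The points at distance exactly r from the centre are P_1, P_3 — 2 points.

2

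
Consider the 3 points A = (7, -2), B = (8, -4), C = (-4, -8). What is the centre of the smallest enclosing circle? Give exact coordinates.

(27/14, -81/14)

Side lengths²: AB² = 5, AC² = 157, BC² = 160.
Since BC² = 160 < 157 + 5 = 162, the triangle is acute, so the smallest enclosing circle is the circumcircle.
Circumcentre = (27/14, -81/14), r² = 3925/98.
Centre = (27/14, -81/14).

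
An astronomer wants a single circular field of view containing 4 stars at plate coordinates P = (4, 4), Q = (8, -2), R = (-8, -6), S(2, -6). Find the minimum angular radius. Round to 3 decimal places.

By Welzl's lemma the MEC is supported by two points (diametrically opposite) or three points (on a circumcircle).
The minimum enclosing circle is determined by three boundary points: P, Q, R.
Their circumcentre is (-3/14, -22/7) with r² = 13481/196.
The farthest remaining point S is at distance² 2561/196 ≤ 13481/196.
r = √(13481/196) ≈ 8.293.

8.293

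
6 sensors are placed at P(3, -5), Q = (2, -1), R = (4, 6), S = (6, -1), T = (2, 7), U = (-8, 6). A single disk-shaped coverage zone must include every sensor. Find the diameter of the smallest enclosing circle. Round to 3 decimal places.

15.811

The minimum enclosing circle is determined by three boundary points: P, S, U.
Their circumcentre is (-1.5, 1.5) with r² = 62.5.
The farthest remaining point R is at distance² 50.5 ≤ 62.5.
Diameter = 2r = 2√(62.5) ≈ 15.811.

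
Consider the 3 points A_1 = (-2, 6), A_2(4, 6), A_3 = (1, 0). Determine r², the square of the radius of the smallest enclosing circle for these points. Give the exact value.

14.0625

Side lengths²: A_1A_2² = 36, A_1A_3² = 45, A_2A_3² = 45.
Since A_2A_3² = 45 < 45 + 36 = 81, the triangle is acute, so the smallest enclosing circle is the circumcircle.
Circumcentre = (1, 3.75), r² = 14.0625.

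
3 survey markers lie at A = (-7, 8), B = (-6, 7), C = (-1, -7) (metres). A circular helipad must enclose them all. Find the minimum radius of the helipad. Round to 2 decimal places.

Side lengths²: AB² = 2, AC² = 261, BC² = 221.
Since AC² = 261 ≥ 221 + 2 = 223, the angle opposite AC is not acute, so the smallest enclosing circle has AC as diameter.
Centre = midpoint of AC = (-4, 0.5), r² = 261/4 = 65.25.
r = √(65.25) ≈ 8.08.

8.08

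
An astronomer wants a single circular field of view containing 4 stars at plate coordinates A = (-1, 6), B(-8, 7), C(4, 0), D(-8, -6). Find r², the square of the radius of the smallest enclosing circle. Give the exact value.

60.3125

A smallest enclosing disk is always determined by at most three of the input points on its boundary.
The minimum enclosing circle is determined by three boundary points: B, C, D.
Their circumcentre is (-3.75, 0.5) with r² = 60.3125.
The farthest remaining point A is at distance² 37.8125 ≤ 60.3125.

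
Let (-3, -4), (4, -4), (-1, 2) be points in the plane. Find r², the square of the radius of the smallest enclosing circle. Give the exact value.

Call the three points A, B, C in the order given.
Side lengths²: AB² = 49, AC² = 40, BC² = 61.
Since BC² = 61 < 49 + 40 = 89, the triangle is acute, so the smallest enclosing circle is the circumcircle.
Circumcentre = (0.5, -11/6), r² = 305/18.

305/18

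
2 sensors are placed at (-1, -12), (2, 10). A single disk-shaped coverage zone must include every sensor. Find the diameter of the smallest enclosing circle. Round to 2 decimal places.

22.20

The smallest circle enclosing two points has them as diameter endpoints.
Centre = midpoint = (0.5, -1); r² = |(-1, -12)−(2, 10)|²/4 = 493/4 = 123.25.
Diameter = 2r = 2√(123.25) ≈ 22.20.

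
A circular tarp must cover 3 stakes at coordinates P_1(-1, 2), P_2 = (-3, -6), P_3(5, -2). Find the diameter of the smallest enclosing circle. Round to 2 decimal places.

Side lengths²: P_1P_2² = 68, P_1P_3² = 52, P_2P_3² = 80.
Since P_2P_3² = 80 < 68 + 52 = 120, the triangle is acute, so the smallest enclosing circle is the circumcircle.
Circumcentre = (2/7, -18/7), r² = 1105/49.
Diameter = 2r = 2√(1105/49) ≈ 9.50.

9.50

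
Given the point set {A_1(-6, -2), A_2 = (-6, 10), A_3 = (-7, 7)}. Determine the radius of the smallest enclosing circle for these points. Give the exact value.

Side lengths²: A_1A_2² = 144, A_1A_3² = 82, A_2A_3² = 10.
Since A_1A_2² = 144 ≥ 82 + 10 = 92, the angle opposite A_1A_2 is not acute, so the smallest enclosing circle has A_1A_2 as diameter.
Centre = midpoint of A_1A_2 = (-6, 4), r² = 144/4 = 36.
r = √36 = 6.

6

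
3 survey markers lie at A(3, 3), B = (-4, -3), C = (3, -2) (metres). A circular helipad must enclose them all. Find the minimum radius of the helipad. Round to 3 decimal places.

Side lengths²: AB² = 85, AC² = 25, BC² = 50.
Since AB² = 85 ≥ 50 + 25 = 75, the angle opposite AB is not acute, so the smallest enclosing circle has AB as diameter.
Centre = midpoint of AB = (-0.5, 0), r² = 85/4 = 21.25.
r = √(21.25) ≈ 4.610.

4.610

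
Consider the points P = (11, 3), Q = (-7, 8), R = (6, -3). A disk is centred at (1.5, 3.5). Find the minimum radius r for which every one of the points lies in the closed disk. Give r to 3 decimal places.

9.618

The required radius is the distance from (1.5, 3.5) to the farthest point.
Squared distances: 90.5, 92.5, 62.5.
Maximum is 92.5, attained at Q.
r = √(92.5) ≈ 9.618.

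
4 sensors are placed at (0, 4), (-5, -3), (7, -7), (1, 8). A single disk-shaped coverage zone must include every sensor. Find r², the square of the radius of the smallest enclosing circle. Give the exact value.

By Welzl's lemma the MEC is supported by two points (diametrically opposite) or three points (on a circumcircle).
The minimum enclosing circle is determined by three boundary points: (-5, -3), (7, -7), (1, 8).
Their circumcentre is (69/26, -1/26) with r² = 22765/338.
The farthest remaining point (0, 4) is at distance² 7893/338 ≤ 22765/338.

22765/338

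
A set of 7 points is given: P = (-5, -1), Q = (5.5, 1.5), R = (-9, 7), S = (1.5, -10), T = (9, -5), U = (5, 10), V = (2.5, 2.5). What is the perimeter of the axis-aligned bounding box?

Width = max x − min x = 9 − (-9) = 18.
Height = max y − min y = 10 − (-10) = 20.
Perimeter = 2(18 + 20) = 76.

76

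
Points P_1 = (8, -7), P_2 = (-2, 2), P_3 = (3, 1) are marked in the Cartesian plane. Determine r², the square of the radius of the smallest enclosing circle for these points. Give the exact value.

45.25

Side lengths²: P_1P_2² = 181, P_1P_3² = 89, P_2P_3² = 26.
Since P_1P_2² = 181 ≥ 89 + 26 = 115, the angle opposite P_1P_2 is not acute, so the smallest enclosing circle has P_1P_2 as diameter.
Centre = midpoint of P_1P_2 = (3, -2.5), r² = 181/4 = 45.25.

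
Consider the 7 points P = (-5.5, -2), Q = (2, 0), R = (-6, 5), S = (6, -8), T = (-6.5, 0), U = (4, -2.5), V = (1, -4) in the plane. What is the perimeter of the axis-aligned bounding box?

51

Width = max x − min x = 6 − (-6.5) = 12.5.
Height = max y − min y = 5 − (-8) = 13.
Perimeter = 2(12.5 + 13) = 51.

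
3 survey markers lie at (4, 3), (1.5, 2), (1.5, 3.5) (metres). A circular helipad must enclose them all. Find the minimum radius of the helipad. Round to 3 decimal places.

Call the three points A, B, C in the order given.
Side lengths²: AB² = 7.25, AC² = 6.5, BC² = 2.25.
Since AB² = 7.25 < 6.5 + 2.25 = 8.75, the triangle is acute, so the smallest enclosing circle is the circumcircle.
Circumcentre = (2.65, 2.75), r² = 1.885.
r = √(1.885) ≈ 1.373.

1.373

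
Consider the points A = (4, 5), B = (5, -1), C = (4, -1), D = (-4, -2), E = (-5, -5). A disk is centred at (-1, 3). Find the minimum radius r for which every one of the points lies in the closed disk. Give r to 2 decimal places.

The required radius is the distance from (-1, 3) to the farthest point.
Squared distances: 29, 52, 41, 34, 80.
Maximum is 80, attained at E.
r = √80 ≈ 8.94.

8.94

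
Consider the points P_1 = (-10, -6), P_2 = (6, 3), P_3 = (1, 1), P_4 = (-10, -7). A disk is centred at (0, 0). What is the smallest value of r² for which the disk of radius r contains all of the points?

The required radius is the distance from (0, 0) to the farthest point.
Squared distances: 136, 45, 2, 149.
Maximum is 149, attained at P_4.

149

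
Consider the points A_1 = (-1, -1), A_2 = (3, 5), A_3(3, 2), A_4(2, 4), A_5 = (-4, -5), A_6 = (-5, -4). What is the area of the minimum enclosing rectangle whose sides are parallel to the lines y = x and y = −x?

25.5

In coordinates u = x + y, v = x − y the rectangle is axis-aligned; the map (x,y)→(u,v) scales areas by 2.
u-values: -2, 8, 5, 6, -9, -9; range = 8 − (-9) = 17.
v-values: 0, -2, 1, -2, 1, -1; range = 1 − (-2) = 3.
Area = (17 × 3) / 2 = 25.5.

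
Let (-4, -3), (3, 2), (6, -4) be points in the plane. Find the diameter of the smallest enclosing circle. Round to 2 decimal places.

Call the three points A, B, C in the order given.
Side lengths²: AB² = 74, AC² = 101, BC² = 45.
Since AC² = 101 < 74 + 45 = 119, the triangle is acute, so the smallest enclosing circle is the circumcircle.
Circumcentre = (41/38, -103/38), r² = 18685/722.
Diameter = 2r = 2√(18685/722) ≈ 10.17.

10.17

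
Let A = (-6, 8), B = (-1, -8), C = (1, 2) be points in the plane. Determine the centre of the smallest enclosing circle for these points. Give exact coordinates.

Side lengths²: AB² = 281, AC² = 85, BC² = 104.
Since AB² = 281 ≥ 104 + 85 = 189, the angle opposite AB is not acute, so the smallest enclosing circle has AB as diameter.
Centre = midpoint of AB = (-3.5, 0), r² = 281/4 = 70.25.
Centre = (-3.5, 0).

(-3.5, 0)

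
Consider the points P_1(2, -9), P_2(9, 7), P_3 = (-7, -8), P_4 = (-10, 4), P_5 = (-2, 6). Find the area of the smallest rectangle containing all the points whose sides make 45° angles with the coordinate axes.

387.5

In coordinates u = x + y, v = x − y the rectangle is axis-aligned; the map (x,y)→(u,v) scales areas by 2.
u-values: -7, 16, -15, -6, 4; range = 16 − (-15) = 31.
v-values: 11, 2, 1, -14, -8; range = 11 − (-14) = 25.
Area = (31 × 25) / 2 = 387.5.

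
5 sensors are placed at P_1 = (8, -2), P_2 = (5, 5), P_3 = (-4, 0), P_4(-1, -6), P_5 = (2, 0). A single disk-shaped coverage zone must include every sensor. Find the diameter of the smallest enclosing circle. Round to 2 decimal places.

12.53

By Welzl's lemma the MEC is supported by two points (diametrically opposite) or three points (on a circumcircle).
The farthest pair is P_2–P_4 with squared distance 157. The circle on this segment as diameter has centre (2, -0.5) and r² = 157/4 = 39.25.
Check P_1: distance² to centre = 38.25 ≤ 39.25, so it lies inside.
All remaining points lie in this disk, and no smaller disk contains both endpoints, so this is the minimum enclosing circle.
Diameter = 2r = 2√(39.25) ≈ 12.53.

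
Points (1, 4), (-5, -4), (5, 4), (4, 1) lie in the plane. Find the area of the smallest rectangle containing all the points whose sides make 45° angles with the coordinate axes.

54

In coordinates u = x + y, v = x − y the rectangle is axis-aligned; the map (x,y)→(u,v) scales areas by 2.
u-values: 5, -9, 9, 5; range = 9 − (-9) = 18.
v-values: -3, -1, 1, 3; range = 3 − (-3) = 6.
Area = (18 × 6) / 2 = 54.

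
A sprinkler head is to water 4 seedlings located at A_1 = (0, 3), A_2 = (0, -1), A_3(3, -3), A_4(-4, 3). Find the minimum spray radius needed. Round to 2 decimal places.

A smallest enclosing disk is always determined by at most three of the input points on its boundary.
The farthest pair is A_3–A_4 with squared distance 85. The circle on this segment as diameter has centre (-0.5, 0) and r² = 85/4 = 21.25.
Check A_1: distance² to centre = 9.25 ≤ 21.25, so it lies inside.
All remaining points lie in this disk, and no smaller disk contains both endpoints, so this is the minimum enclosing circle.
r = √(21.25) ≈ 4.61.

4.61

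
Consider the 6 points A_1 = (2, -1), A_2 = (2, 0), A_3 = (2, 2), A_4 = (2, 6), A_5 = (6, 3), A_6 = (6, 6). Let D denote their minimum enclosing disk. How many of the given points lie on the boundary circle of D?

The farthest pair is A_1–A_6 with squared distance 65. The circle on this segment as diameter has centre (4, 2.5) and r² = 65/4 = 16.25.
Check A_2: distance² to centre = 10.25 ≤ 16.25, so it lies inside.
All remaining points lie in this disk, and no smaller disk contains both endpoints, so this is the minimum enclosing circle.
The points at distance exactly r from the centre are A_1, A_4, A_6 — 3 points.

3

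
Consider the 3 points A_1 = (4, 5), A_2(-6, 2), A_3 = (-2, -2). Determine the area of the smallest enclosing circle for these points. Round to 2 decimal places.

Side lengths²: A_1A_2² = 109, A_1A_3² = 85, A_2A_3² = 32.
Since A_1A_2² = 109 < 85 + 32 = 117, the triangle is acute, so the smallest enclosing circle is the circumcircle.
Circumcentre = (-23/26, 81/26), r² = 9265/338.
Area = π·r² = π·9265/338 ≈ 86.11.

86.11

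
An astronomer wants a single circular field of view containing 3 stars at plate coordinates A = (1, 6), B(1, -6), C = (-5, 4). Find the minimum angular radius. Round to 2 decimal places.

6.15

Side lengths²: AB² = 144, AC² = 40, BC² = 136.
Since AB² = 144 < 136 + 40 = 176, the triangle is acute, so the smallest enclosing circle is the circumcircle.
Circumcentre = (-1/3, 0), r² = 340/9.
r = √(340/9) ≈ 6.15.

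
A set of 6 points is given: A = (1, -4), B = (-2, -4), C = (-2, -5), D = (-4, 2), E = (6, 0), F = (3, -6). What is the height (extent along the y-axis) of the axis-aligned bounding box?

max y = 2, min y = -6, so height = 8.

8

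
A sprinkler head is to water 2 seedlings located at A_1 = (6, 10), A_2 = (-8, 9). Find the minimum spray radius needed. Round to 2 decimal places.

7.02

The smallest circle enclosing two points has them as diameter endpoints.
Centre = midpoint = (-1, 9.5); r² = |A_1A_2|²/4 = 197/4 = 49.25.
r = √(49.25) ≈ 7.02.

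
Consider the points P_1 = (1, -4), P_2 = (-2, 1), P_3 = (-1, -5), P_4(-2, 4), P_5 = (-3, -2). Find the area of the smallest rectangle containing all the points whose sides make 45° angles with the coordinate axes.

44

In coordinates u = x + y, v = x − y the rectangle is axis-aligned; the map (x,y)→(u,v) scales areas by 2.
u-values: -3, -1, -6, 2, -5; range = 2 − (-6) = 8.
v-values: 5, -3, 4, -6, -1; range = 5 − (-6) = 11.
Area = (8 × 11) / 2 = 44.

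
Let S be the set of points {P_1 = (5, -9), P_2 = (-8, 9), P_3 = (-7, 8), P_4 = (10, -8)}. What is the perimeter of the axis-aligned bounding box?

72

Width = max x − min x = 10 − (-8) = 18.
Height = max y − min y = 9 − (-9) = 18.
Perimeter = 2(18 + 18) = 72.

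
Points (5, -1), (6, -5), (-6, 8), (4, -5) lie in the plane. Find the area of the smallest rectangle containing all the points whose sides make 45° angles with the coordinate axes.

In coordinates u = x + y, v = x − y the rectangle is axis-aligned; the map (x,y)→(u,v) scales areas by 2.
u-values: 4, 1, 2, -1; range = 4 − (-1) = 5.
v-values: 6, 11, -14, 9; range = 11 − (-14) = 25.
Area = (5 × 25) / 2 = 62.5.

62.5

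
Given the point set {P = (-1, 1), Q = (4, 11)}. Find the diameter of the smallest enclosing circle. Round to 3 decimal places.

The smallest circle enclosing two points has them as diameter endpoints.
Centre = midpoint = (1.5, 6); r² = |PQ|²/4 = 125/4 = 31.25.
Diameter = 2r = 2√(31.25) ≈ 11.180.

11.180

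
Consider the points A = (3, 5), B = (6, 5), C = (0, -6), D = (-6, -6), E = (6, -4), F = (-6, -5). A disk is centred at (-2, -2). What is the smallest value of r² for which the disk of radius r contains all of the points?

113

The required radius is the distance from (-2, -2) to the farthest point.
Squared distances: 74, 113, 20, 32, 68, 25.
Maximum is 113, attained at B.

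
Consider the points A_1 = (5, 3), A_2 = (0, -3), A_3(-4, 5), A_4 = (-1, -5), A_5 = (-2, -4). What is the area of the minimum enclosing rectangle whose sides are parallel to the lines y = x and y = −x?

In coordinates u = x + y, v = x − y the rectangle is axis-aligned; the map (x,y)→(u,v) scales areas by 2.
u-values: 8, -3, 1, -6, -6; range = 8 − (-6) = 14.
v-values: 2, 3, -9, 4, 2; range = 4 − (-9) = 13.
Area = (14 × 13) / 2 = 91.

91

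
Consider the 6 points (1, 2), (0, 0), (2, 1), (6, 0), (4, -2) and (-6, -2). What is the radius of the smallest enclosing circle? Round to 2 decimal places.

6.08

A smallest enclosing disk is always determined by at most three of the input points on its boundary.
The farthest pair is (6, 0)–(-6, -2) with squared distance 148. The circle on this segment as diameter has centre (0, -1) and r² = 148/4 = 37.
Check (1, 2): distance² to centre = 10 ≤ 37, so it lies inside.
All remaining points lie in this disk, and no smaller disk contains both endpoints, so this is the minimum enclosing circle.
r = √37 ≈ 6.08.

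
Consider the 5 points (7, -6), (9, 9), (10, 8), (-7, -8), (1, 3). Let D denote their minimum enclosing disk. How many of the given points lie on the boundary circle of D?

By Welzl's lemma the MEC is supported by two points (diametrically opposite) or three points (on a circumcircle).
The minimum enclosing circle is determined by three boundary points: (9, 9), (10, 8), (-7, -8).
Their circumcentre is (83/66, 17/66) with r² = 297025/2178.
The farthest remaining point (7, -6) is at distance² 157105/2178 ≤ 297025/2178.
The points at distance exactly r from the centre are (9, 9), (10, 8), (-7, -8) — 3 points.

3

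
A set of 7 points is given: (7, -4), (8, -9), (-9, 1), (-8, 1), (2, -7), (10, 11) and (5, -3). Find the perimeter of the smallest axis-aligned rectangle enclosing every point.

78

Width = max x − min x = 10 − (-9) = 19.
Height = max y − min y = 11 − (-9) = 20.
Perimeter = 2(19 + 20) = 78.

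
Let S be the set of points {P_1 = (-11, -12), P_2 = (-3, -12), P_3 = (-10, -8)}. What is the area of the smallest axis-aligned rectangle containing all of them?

x ranges over [-11, -3], width 8.
y ranges over [-12, -8], height 4.
Area = 8 × 4 = 32.

32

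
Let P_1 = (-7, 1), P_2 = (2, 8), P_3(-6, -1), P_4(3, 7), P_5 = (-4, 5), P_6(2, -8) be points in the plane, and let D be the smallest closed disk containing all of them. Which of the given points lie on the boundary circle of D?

The minimum enclosing circle is determined by three boundary points: P_1, P_2, P_6.
Their circumcentre is (1, 0) with r² = 65.
The farthest remaining point P_4 is at distance² 53 ≤ 65.
The points at distance exactly r from the centre are P_1, P_2, P_6 — 3 points.

P_1, P_2, P_6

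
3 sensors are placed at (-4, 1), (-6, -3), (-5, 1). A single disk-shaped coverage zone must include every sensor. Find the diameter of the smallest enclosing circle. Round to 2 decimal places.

4.47

Call the three points A, B, C in the order given.
Side lengths²: AB² = 20, AC² = 1, BC² = 17.
Since AB² = 20 ≥ 17 + 1 = 18, the angle opposite AB is not acute, so the smallest enclosing circle has AB as diameter.
Centre = midpoint of AB = (-5, -1), r² = 20/4 = 5.
Diameter = 2r = 2√5 ≈ 4.47.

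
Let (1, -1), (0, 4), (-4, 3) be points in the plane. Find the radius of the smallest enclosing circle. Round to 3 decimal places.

Call the three points A, B, C in the order given.
Side lengths²: AB² = 26, AC² = 41, BC² = 17.
Since AC² = 41 < 26 + 17 = 43, the triangle is acute, so the smallest enclosing circle is the circumcircle.
Circumcentre = (-59/42, 47/42), r² = 9061/882.
r = √(9061/882) ≈ 3.205.

3.205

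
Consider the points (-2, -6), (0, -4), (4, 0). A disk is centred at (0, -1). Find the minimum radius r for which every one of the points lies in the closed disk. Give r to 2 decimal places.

5.39

The required radius is the distance from (0, -1) to the farthest point.
Squared distances: 29, 9, 17.
Maximum is 29, attained at (-2, -6).
r = √29 ≈ 5.39.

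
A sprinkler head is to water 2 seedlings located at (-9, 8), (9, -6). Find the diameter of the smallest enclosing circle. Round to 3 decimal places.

22.804

The smallest circle enclosing two points has them as diameter endpoints.
Centre = midpoint = (0, 1); r² = |(-9, 8)−(9, -6)|²/4 = 520/4 = 130.
Diameter = 2r = 2√130 ≈ 22.804.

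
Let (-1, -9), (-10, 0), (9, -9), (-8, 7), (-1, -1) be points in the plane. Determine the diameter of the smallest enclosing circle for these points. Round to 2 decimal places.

A smallest enclosing disk is always determined by at most three of the input points on its boundary.
The farthest pair is (9, -9)–(-8, 7) with squared distance 545. The circle on this segment as diameter has centre (0.5, -1) and r² = 545/4 = 136.25.
Check (-1, -9): distance² to centre = 66.25 ≤ 136.25, so it lies inside.
All remaining points lie in this disk, and no smaller disk contains both endpoints, so this is the minimum enclosing circle.
Diameter = 2r = 2√(136.25) ≈ 23.35.

23.35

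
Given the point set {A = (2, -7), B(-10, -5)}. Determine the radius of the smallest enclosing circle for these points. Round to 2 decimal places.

The smallest circle enclosing two points has them as diameter endpoints.
Centre = midpoint = (-4, -6); r² = |AB|²/4 = 148/4 = 37.
r = √37 ≈ 6.08.

6.08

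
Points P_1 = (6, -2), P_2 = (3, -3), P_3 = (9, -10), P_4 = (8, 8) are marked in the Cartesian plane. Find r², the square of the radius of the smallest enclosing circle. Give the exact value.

81.25

The farthest pair is P_3–P_4 with squared distance 325. The circle on this segment as diameter has centre (8.5, -1) and r² = 325/4 = 81.25.
Check P_1: distance² to centre = 7.25 ≤ 81.25, so it lies inside.
All remaining points lie in this disk, and no smaller disk contains both endpoints, so this is the minimum enclosing circle.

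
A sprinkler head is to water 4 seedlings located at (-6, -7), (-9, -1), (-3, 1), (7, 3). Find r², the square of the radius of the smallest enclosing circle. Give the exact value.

By Welzl's lemma the MEC is supported by two points (diametrically opposite) or three points (on a circumcircle).
The minimum enclosing circle is determined by three boundary points: (-6, -7), (-9, -1), (7, 3).
Their circumcentre is (-11/18, -5/9) with r² = 22865/324.
The farthest remaining point (-3, 1) is at distance² 2633/324 ≤ 22865/324.

22865/324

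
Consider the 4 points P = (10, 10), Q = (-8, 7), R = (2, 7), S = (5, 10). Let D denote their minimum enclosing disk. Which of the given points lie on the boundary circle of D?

P, Q

A smallest enclosing disk is always determined by at most three of the input points on its boundary.
The farthest pair is P–Q with squared distance 333. The circle on this segment as diameter has centre (1, 8.5) and r² = 333/4 = 83.25.
Check R: distance² to centre = 3.25 ≤ 83.25, so it lies inside.
All remaining points lie in this disk, and no smaller disk contains both endpoints, so this is the minimum enclosing circle.
The points at distance exactly r from the centre are P, Q — 2 points.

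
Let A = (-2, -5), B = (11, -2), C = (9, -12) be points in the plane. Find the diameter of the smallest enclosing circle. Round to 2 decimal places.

14.31

Side lengths²: AB² = 178, AC² = 170, BC² = 104.
Since AB² = 178 < 170 + 104 = 274, the triangle is acute, so the smallest enclosing circle is the circumcircle.
Circumcentre = (315/62, -373/62), r² = 98345/1922.
Diameter = 2r = 2√(98345/1922) ≈ 14.31.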